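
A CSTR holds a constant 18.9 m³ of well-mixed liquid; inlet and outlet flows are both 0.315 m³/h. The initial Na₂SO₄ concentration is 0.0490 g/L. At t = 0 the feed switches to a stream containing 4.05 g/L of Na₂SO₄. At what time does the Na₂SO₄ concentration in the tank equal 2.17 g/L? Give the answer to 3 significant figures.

45.3 h

Accumulation = in − out for the solute gives V dC/dt = Q(C_in − C), so τ = V/Q = 60.000 h.
C(t) = C_in + (C₀ − C_in) e^(−t/τ). Set C = 2.17 and solve for t:
e^(−t/τ) = (C − C_in)/(C₀ − C_in) = (2.17 − 4.05)/(0.0490 − 4.05) = 0.46988
t = −τ ln(…) = 60.000 × 0.75527 = 45.316 h.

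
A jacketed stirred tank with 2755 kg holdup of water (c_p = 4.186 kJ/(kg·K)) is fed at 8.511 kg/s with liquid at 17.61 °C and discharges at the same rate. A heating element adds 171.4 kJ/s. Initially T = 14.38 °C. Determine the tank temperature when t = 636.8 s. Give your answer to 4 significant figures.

21.30 °C

M c_p dT/dt = ṁ c_p (T_in − T) + Q̇.
τ = M/ṁ = 323.699 s; T_ss = T_in + Q̇/(ṁ c_p) = 17.61 + 171.4/(8.511·4.186) = 22.4210 °C.
Integrating: T(t) = T_ss + (T₀ − T_ss) e^(−t/τ).
T(636.8) = 22.4210 + (-8.04095)·e^(−636.8/323.699) = 22.4210 + (-8.04095)·0.139839 = 21.2965 °C.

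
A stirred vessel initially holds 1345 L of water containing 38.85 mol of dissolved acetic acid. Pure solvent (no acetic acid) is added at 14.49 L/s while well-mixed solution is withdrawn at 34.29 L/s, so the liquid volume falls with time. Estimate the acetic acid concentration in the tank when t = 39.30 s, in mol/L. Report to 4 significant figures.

Let m(t) be the amount of acetic acid. Volume: V(t) = V₀ + (Q_in − Q_out) t = 1345 − 19.8000 t; V(39.30) = 566.860 L.
Species balance (pure solvent in): dm/dt = −Q_out · m/V(t).
dm/m = −Q_out dt/(V₀ − 19.8000 t); integrating gives ln(m/m₀) = −(Q_out/(Q_in−Q_out)) ln(V/V₀).
m = m₀ (V₀/V)^(Q_out/(Q_in−Q_out)) = 38.85 × (1345/566.860)^(-1.73182) = 8.70026 mol.
C = m/V = 8.70026/566.860 = 0.0153482 mol/L.

0.01535 mol/L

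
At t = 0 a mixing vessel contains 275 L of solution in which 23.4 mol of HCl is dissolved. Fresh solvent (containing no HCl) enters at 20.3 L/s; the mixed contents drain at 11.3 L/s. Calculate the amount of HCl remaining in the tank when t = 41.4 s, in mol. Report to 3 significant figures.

7.98 mol

Total volume: dV/dt = Q_in − Q_out = 9.0000 L/s, so V(t) = 275 + 9.0000 t and V(41.4) = 647.60 L.
Solute balance: dm/dt = 0 − Q_out C = −Q_out m/V(t).
dm/m = −Q_out dt/(V₀ + 9.0000 t); integrating gives ln(m/m₀) = −(Q_out/(Q_in−Q_out)) ln(V/V₀).
m = m₀ (V₀/V)^(Q_out/(Q_in−Q_out)) = 23.4 × (275/647.60)^(1.2556) = 7.9833 mol.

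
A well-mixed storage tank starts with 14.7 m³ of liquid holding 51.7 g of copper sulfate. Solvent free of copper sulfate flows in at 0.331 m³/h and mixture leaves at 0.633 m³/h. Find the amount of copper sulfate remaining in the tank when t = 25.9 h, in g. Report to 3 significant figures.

10.5 g

Total volume: dV/dt = Q_in − Q_out = -0.30200 m³/h, so V(t) = 14.7 − 0.30200 t and V(25.9) = 6.8782 m³.
Species balance (pure solvent in): dm/dt = −Q_out · m/V(t).
dm/m = −Q_out dt/(V₀ − 0.30200 t); integrating gives ln(m/m₀) = −(Q_out/(Q_in−Q_out)) ln(V/V₀).
m = m₀ (V₀/V)^(Q_out/(Q_in−Q_out)) = 51.7 × (14.7/6.8782)^(-2.0960) = 10.523 g.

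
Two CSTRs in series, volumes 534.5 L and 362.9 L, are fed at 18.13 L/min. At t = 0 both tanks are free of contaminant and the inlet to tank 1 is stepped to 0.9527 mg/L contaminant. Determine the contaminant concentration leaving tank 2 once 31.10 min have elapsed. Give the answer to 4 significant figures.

Each tank obeys Vᵢ dCᵢ/dt = Q(Cᵢ₋₁ − Cᵢ), so τᵢ = Vᵢ/Q.
τ₁ = 534.5/18.13 = 29.4815 min; τ₂ = 362.9/18.13 = 20.0165 min.
Solving the cascade with C₁(0)=C₂(0)=0 gives C₂(t) = C_in[1 − (τ₁ e^(−t/τ₁) − τ₂ e^(−t/τ₂))/(τ₁ − τ₂)].
At t = 31.10: e^(−t/τ₁) = 0.348228, e^(−t/τ₂) = 0.211461.
C₂ = 0.9527·[1 − (29.4815·0.348228 − 20.0165·0.211461)/(9.46498)] = 0.9527·0.362537 = 0.345389 mg/L.

0.3454 mg/L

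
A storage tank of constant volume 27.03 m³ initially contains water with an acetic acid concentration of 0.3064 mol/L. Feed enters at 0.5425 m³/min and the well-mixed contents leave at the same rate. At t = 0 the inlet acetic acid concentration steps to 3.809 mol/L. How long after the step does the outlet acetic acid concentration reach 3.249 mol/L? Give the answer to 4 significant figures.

Species balance: V dC/dt = Q(C_in − C) ⇒ τ = V/Q = 49.8249 min.
C(t) = C_in + (C₀ − C_in) e^(−t/τ). Set C = 3.249 and solve for t:
e^(−t/τ) = (C − C_in)/(C₀ − C_in) = (3.249 − 3.809)/(0.3064 − 3.809) = 0.159881
t = −τ ln(…) = 49.8249 × 1.83332 = 91.3452 min.

91.35 min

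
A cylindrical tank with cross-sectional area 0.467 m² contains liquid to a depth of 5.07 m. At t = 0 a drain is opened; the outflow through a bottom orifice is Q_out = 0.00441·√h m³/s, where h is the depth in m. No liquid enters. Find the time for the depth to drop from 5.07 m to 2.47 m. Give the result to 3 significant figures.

Accumulation of liquid (constant cross-section A): A dh/dt = −0.00441 √h.
∫ h^(−1/2) dh = −(0.00441/A) ∫ dt, giving 2√h = 2√h₀ − (0.00441/A) t.
t = 2A(√h₀ − √h)/0.00441 = 2·0.467·(√5.07 − √2.47)/0.00441
  = 0.93400 × (2.2517 − 1.5716) / 0.00441 = 144.03 s.

144 s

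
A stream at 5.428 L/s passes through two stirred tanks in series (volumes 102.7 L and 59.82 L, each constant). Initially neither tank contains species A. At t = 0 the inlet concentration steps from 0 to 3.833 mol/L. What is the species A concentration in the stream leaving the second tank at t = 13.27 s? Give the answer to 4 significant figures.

0.8844 mol/L

Species balance on tank i: dCᵢ/dt = (Cᵢ₋₁ − Cᵢ)/τᵢ with τᵢ = Vᵢ/Q.
τ₁ = 102.7/5.428 = 18.9204 s; τ₂ = 59.82/5.428 = 11.0206 s.
Tank 1: C₁ = C_in(1 − e^(−t/τ₁)). Tank 2 (τ₁ ≠ τ₂): C₂ = C_in[1 − (τ₁ e^(−t/τ₁) − τ₂ e^(−t/τ₂))/(τ₁ − τ₂)].
At t = 13.27: e^(−t/τ₁) = 0.495911, e^(−t/τ₂) = 0.299960.
C₂ = 3.833·[1 − (18.9204·0.495911 − 11.0206·0.299960)/(7.89978)] = 3.833·0.230727 = 0.884377 mol/L.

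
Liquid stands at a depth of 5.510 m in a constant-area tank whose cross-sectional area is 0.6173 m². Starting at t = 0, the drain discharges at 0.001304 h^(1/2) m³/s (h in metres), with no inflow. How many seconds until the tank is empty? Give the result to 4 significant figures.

Accumulation of liquid (constant cross-section A): A dh/dt = −0.001304 √h.
This is separable: 2 d(√h)/dt = −0.001304/A, so √h = √h₀ − (0.001304/(2A)) t.
Tank is empty when √h = 0: t_empty = 2A√h₀/0.001304.
t_empty = 2·0.6173·√5.510/0.001304 = 1.23460·2.34734/0.001304 = 2222.41 s.

2222 s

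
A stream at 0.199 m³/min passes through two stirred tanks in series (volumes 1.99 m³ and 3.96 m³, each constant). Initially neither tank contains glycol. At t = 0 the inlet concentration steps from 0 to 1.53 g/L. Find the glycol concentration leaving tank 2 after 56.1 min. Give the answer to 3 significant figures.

Time constants: τᵢ = Vᵢ/Q for each well-mixed tank.
τ₁ = 1.99/0.199 = 10.000 min; τ₂ = 3.96/0.199 = 19.899 min.
Solving the cascade with C₁(0)=C₂(0)=0 gives C₂(t) = C_in[1 − (τ₁ e^(−t/τ₁) − τ₂ e^(−t/τ₂))/(τ₁ − τ₂)].
At t = 56.1: e^(−t/τ₁) = 0.0036611, e^(−t/τ₂) = 0.059656.
C₂ = 1.53·[1 − (10.000·0.0036611 − 19.899·0.059656)/(-9.8995)] = 1.53·0.88378 = 1.3522 g/L.

1.35 g/L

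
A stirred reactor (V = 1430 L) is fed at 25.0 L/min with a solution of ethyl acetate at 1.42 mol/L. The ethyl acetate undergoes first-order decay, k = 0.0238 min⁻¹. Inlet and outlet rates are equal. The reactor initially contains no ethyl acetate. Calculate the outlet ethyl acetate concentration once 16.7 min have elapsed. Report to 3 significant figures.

Accumulation = in − out − consumed: V dC/dt = Q C_in − Q C − k V C.
dC/dt = (Q/V) C_in − (Q/V + k) C; effective rate a = Q/V + k = 0.017483 + 0.0238 = 0.041283 min⁻¹.
C_ss = Q C_in/(Q + kV) = 0.60135 mol/L; C(t) = C_ss + (C₀ − C_ss) e^(−a t).
C(16.7) = 0.60135 + (-0.60135)·e^(−0.041283·16.7) = 0.60135 + (-0.60135)·0.50187 = 0.29955 mol/L.

0.300 mol/L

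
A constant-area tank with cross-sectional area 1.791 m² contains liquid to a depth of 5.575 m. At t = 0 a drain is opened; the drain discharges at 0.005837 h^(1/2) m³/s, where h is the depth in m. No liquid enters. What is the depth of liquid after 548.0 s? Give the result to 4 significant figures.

Mass balance (ρ constant): A dh/dt = −0.005837 √h.
Separate and integrate: 2(√h − √h₀) = −(0.005837/A) t.
√h = √5.575 − 0.005837·548.0/(2·1.791) = 2.36114 − 0.892986 = 1.46816.
h = 1.46816² = 2.15549 m.

2.155 m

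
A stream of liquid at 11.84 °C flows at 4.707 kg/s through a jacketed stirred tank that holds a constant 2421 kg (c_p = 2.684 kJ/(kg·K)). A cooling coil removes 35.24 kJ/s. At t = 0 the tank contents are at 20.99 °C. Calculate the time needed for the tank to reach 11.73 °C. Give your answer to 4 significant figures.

M c_p dT/dt = ṁ c_p (T_in − T) − Q̇.
τ = M/ṁ = 514.340 s; T_ss = T_in − Q̇/(ṁ c_p) = 9.05061 °C.
T(t) = T_ss + (T₀ − T_ss) e^(−t/τ). Set T = 11.73:
e^(−t/τ) = (11.73 − 9.05061)/(20.99 − 9.05061) = 0.224416
t = −514.340 · ln(0.224416) = 768.555 s.

768.6 s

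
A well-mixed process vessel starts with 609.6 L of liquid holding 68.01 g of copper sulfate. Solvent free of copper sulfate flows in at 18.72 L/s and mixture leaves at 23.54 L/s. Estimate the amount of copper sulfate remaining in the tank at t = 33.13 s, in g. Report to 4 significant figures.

Let m(t) be the amount of copper sulfate. Volume: V(t) = V₀ + (Q_in − Q_out) t = 609.6 − 4.82000 t; V(33.13) = 449.913 L.
Species balance (pure solvent in): dm/dt = −Q_out · m/V(t).
dm/m = −Q_out dt/(V₀ − 4.82000 t); integrating gives ln(m/m₀) = −(Q_out/(Q_in−Q_out)) ln(V/V₀).
m = m₀ (V₀/V)^(Q_out/(Q_in−Q_out)) = 68.01 × (609.6/449.913)^(-4.88382) = 15.4283 g.

15.43 g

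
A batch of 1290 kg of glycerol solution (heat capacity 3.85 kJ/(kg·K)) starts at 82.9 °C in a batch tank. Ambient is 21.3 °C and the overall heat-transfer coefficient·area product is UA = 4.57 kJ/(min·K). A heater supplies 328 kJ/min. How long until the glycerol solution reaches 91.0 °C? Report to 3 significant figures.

Unsteady energy balance on the tank contents: M c_p dT/dt = −UA(T − T_amb) + Q̇.
τ = M c_p/UA = 1086.8 min; T_ss = T_amb + Q̇/UA = 21.3 + 328/4.57 = 93.072 °C.
T(t) = T_ss + (T₀ − T_ss)e^(−t/τ); set T = 91.0:
t = −τ ln[(T − T_ss)/(T₀ − T_ss)] = −1086.8 · ln(0.20373) = 1729.0 min.

1730 min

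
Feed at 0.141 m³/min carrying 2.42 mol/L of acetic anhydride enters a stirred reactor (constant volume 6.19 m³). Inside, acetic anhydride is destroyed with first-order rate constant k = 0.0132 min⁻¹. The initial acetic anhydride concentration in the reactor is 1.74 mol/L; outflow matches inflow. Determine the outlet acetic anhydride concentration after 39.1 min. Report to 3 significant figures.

1.58 mol/L

Species balance: V dC/dt = Q C_in − Q C − k V C.
dC/dt = (Q/V) C_in − (Q/V + k) C; effective rate a = Q/V + k = 0.022779 + 0.0132 = 0.035979 min⁻¹.
C_ss = Q C_in/(Q + kV) = 1.5321 mol/L; C(t) = C_ss + (C₀ − C_ss) e^(−a t).
C(39.1) = 1.5321 + (0.20786)·e^(−0.035979·39.1) = 1.5321 + (0.20786)·0.24493 = 1.5831 mol/L.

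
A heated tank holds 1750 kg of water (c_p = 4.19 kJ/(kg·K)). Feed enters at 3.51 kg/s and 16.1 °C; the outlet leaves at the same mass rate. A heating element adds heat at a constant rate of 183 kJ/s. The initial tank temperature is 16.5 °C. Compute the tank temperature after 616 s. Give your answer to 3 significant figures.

25.0 °C

Unsteady energy balance on the tank contents: M c_p dT/dt = ṁ c_p (T_in − T) + 183.
Rearrange: dT/dt = (T_ss − T)/τ with τ = M/ṁ = 498.58 s and T_ss = T_in + Q̇/(ṁ c_p) = 28.543 °C.
Solution: T(t) = T_ss + (T₀ − T_ss) e^(−t/τ).
T(616) = 28.543 + (-12.043)·e^(−616/498.58) = 28.543 + (-12.043)·0.29068 = 25.042 °C.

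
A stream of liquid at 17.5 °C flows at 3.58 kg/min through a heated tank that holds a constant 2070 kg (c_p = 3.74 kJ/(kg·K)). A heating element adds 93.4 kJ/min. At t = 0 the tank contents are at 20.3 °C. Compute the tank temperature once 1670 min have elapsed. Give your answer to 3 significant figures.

Energy balance: M c_p dT/dt = ṁ c_p (T_in − T) + 93.4.
Rearrange: dT/dt = (T_ss − T)/τ with τ = M/ṁ = 578.21 min and T_ss = T_in + Q̇/(ṁ c_p) = 24.476 °C.
This is linear first-order; T(t) = T_ss + (T₀ − T_ss) e^(−t/τ).
T(1670) = 24.476 + (-4.1758)·e^(−1670/578.21) = 24.476 + (-4.1758)·0.055676 = 24.243 °C.

24.2 °C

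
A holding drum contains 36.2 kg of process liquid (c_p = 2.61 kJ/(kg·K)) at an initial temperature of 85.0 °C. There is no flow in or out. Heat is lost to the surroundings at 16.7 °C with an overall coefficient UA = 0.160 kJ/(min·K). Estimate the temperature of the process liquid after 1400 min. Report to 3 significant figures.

Lumped-capacitance energy balance: M c_p dT/dt = UA(T_amb − T).
dT/dt = (T_ss − T)/τ with T_ss = T_amb = 16.700 °C, τ = M c_p/UA = 36.2·2.61/0.160 = 590.51 min.
Solution: T(t) = T_ss + (T₀ − T_ss) e^(−t/τ).
T(1400) = 16.700 + (68.300)·0.093404 = 23.079 °C.

23.1 °C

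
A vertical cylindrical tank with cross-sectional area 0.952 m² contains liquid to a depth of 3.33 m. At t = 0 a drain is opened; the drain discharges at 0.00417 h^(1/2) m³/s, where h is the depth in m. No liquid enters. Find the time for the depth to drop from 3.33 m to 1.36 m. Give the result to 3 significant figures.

301 s

A dh/dt = −Q_out = −0.00417 √h.
∫ h^(−1/2) dh = −(0.00417/A) ∫ dt, giving 2√h = 2√h₀ − (0.00417/A) t.
t = 2A(√h₀ − √h)/0.00417 = 2·0.952·(√3.33 − √1.36)/0.00417
  = 1.9040 × (1.8248 − 1.1662) / 0.00417 = 300.73 s.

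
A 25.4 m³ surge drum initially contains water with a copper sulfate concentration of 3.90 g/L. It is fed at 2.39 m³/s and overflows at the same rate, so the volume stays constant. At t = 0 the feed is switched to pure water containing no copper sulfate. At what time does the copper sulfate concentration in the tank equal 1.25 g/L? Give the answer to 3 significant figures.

12.1 s

Transient balance on the dissolved component: V dC/dt = Q(C_in − C), so τ = V/Q = 10.628 s.
C(t) = C_in + (C₀ − C_in) e^(−t/τ). Set C = 1.25 and solve for t:
e^(−t/τ) = (C − C_in)/(C₀ − C_in) = (1.25 − 0)/(3.90 − 0) = 0.32051
t = −τ ln(…) = 10.628 × 1.1378 = 12.092 s.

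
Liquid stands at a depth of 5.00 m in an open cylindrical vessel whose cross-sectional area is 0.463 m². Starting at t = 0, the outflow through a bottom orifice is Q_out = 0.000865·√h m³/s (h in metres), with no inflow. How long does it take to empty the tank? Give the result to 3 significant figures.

Unsteady balance on liquid volume: A dh/dt = −0.000865 √h.
This is separable: 2 d(√h)/dt = −0.000865/A, so √h = √h₀ − (0.000865/(2A)) t.
Set h = 0: 2√h₀ = (0.000865/A) t_empty ⇒ t_empty = 2A√h₀/0.000865.
t_empty = 2·0.463·√5.00/0.000865 = 0.92600·2.2361/0.000865 = 2393.8 s.

2390 s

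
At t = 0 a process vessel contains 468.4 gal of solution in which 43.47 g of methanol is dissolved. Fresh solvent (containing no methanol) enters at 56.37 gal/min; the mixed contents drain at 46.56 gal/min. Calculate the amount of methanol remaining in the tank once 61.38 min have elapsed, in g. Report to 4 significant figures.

Total volume: dV/dt = Q_in − Q_out = 9.81000 gal/min, so V(t) = 468.4 + 9.81000 t and V(61.38) = 1070.54 gal.
Species balance (pure solvent in): dm/dt = −Q_out · m/V(t).
Separate: dm/m = −Q_out dt/V(t) ⇒ ln(m/m₀) = −(Q_out/(Q_in−Q_out)) ln(V/V₀).
m = m₀ (V₀/V)^(Q_out/(Q_in−Q_out)) = 43.47 × (468.4/1070.54)^(4.74618) = 0.859771 g.

0.8598 g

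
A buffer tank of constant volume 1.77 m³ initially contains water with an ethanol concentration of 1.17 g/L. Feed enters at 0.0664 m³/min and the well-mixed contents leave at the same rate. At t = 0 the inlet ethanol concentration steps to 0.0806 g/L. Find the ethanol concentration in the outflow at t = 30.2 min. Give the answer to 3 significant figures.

Transient balance on the dissolved component: V dC/dt = Q(C_in − C).
Time constant τ = V/Q = 1.77/0.0664 = 26.657 min.
This is linear first-order; C(t) = C_in + (C₀ − C_in) e^(−t/τ).
C(30.2) = 0.0806 + (1.17 − 0.0806)·e^(−30.2/26.657) = 0.0806 + (1.0894)·0.32209 = 0.43148 g/L.

0.431 g/L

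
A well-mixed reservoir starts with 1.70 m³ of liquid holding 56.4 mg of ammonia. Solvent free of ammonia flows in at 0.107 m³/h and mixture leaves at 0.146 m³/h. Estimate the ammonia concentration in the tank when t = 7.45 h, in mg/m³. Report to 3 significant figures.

19.8 mg/m³

Let m(t) be the amount of ammonia. Volume: V(t) = V₀ + (Q_in − Q_out) t = 1.70 − 0.039000 t; V(7.45) = 1.4095 m³.
Species balance (pure solvent in): dm/dt = −Q_out · m/V(t).
Separate: dm/m = −Q_out dt/V(t) ⇒ ln(m/m₀) = −(Q_out/(Q_in−Q_out)) ln(V/V₀).
m = m₀ (V₀/V)^(Q_out/(Q_in−Q_out)) = 56.4 × (1.70/1.4095)^(-3.7436) = 27.961 mg.
C = m/V = 27.961/1.4095 = 19.838 mg/m³.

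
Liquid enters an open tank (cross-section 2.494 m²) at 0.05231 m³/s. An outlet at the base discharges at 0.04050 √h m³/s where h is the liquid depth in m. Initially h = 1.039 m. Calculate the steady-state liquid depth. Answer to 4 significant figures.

A dh/dt = Q_in − 0.04050 √h. Steady state requires inflow = outflow:
Q_in = 0.04050 √h_ss ⇒ √h_ss = 0.05231/0.04050 = 1.29160.
h_ss = 1.29160² = 1.66824 m. (Since h₀ = 1.039 m < h_ss, the level will rise toward this value.)

1.668 m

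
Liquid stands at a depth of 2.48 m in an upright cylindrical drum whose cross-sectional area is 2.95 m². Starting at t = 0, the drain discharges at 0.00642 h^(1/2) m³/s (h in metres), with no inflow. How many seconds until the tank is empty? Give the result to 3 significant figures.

With no inflow, A dh/dt = −0.00642 √h.
This is separable: 2 d(√h)/dt = −0.00642/A, so √h = √h₀ − (0.00642/(2A)) t.
Set h = 0: 2√h₀ = (0.00642/A) t_empty ⇒ t_empty = 2A√h₀/0.00642.
t_empty = 2·2.95·√2.48/0.00642 = 5.9000·1.5748/0.00642 = 1447.2 s.

1450 s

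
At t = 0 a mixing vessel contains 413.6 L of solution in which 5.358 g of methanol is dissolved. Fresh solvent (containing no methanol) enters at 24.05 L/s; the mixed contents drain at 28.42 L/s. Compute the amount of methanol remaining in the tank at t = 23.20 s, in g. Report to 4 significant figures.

0.8605 g

Let m(t) be the amount of methanol. Volume: V(t) = V₀ + (Q_in − Q_out) t = 413.6 − 4.37000 t; V(23.20) = 312.216 L.
Solute balance: dm/dt = 0 − Q_out C = −Q_out m/V(t).
Separate: dm/m = −Q_out dt/V(t) ⇒ ln(m/m₀) = −(Q_out/(Q_in−Q_out)) ln(V/V₀).
m = m₀ (V₀/V)^(Q_out/(Q_in−Q_out)) = 5.358 × (413.6/312.216)^(-6.50343) = 0.860535 g.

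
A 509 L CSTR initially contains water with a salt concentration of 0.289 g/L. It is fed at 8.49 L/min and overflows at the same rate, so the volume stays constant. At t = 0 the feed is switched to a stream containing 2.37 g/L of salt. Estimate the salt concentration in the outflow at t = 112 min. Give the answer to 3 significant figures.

Species balance on the tank: V dC/dt = Q(C_in − C).
Rewrite as dC/dt + C/τ = C_in/τ, τ = V/Q = 59.953 min.
This is linear first-order; C(t) = C_in + (C₀ − C_in) e^(−t/τ).
C(112) = 2.37 + (0.289 − 2.37)·e^(−112/59.953) = 2.37 + (-2.0810)·0.15441 = 2.0487 g/L.

2.05 g/L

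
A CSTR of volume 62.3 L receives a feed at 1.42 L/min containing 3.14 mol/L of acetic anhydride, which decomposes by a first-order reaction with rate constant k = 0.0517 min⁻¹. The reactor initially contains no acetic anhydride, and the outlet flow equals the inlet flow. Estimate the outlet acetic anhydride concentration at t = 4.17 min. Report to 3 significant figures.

0.257 mol/L

Species balance: V dC/dt = Q C_in − Q C − k V C.
dC/dt = (Q/V) C_in − (Q/V + k) C; effective rate a = Q/V + k = 0.022793 + 0.0517 = 0.074493 min⁻¹.
C_ss = Q C_in/(Q + kV) = 0.96076 mol/L; C(t) = C_ss + (C₀ − C_ss) e^(−a t).
C(4.17) = 0.96076 + (-0.96076)·e^(−0.074493·4.17) = 0.96076 + (-0.96076)·0.73298 = 0.25654 mol/L.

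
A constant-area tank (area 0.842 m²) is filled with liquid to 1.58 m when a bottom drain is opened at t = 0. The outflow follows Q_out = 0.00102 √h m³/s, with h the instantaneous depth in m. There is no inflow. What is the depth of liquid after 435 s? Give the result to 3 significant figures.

0.987 m

A dh/dt = −Q_out = −0.00102 √h.
Separate and integrate: 2(√h − √h₀) = −(0.00102/A) t.
√h = √1.58 − 0.00102·435/(2·0.842) = 1.2570 − 0.26348 = 0.99350.
h = 0.99350² = 0.98704 m.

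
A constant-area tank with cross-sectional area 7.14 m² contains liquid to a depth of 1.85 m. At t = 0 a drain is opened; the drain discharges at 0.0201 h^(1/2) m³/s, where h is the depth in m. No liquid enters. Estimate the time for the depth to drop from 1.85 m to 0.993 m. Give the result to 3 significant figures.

258 s

A dh/dt = −Q_out = −0.0201 √h.
Separate and integrate: 2(√h − √h₀) = −(0.0201/A) t.
t = 2A(√h₀ − √h)/0.0201 = 2·7.14·(√1.85 − √0.993)/0.0201
  = 14.280 × (1.3601 − 0.99649) / 0.0201 = 258.36 s.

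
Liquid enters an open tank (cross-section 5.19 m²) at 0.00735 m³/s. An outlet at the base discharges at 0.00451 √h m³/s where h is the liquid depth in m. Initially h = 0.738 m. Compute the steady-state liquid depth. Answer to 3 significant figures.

Unsteady balance on liquid volume: A dh/dt = Q_in − 0.00451 √h. At steady state dh/dt = 0:
Q_in = 0.00451 √h_ss ⇒ √h_ss = 0.00735/0.00451 = 1.6297.
h_ss = 1.6297² = 2.6560 m. (Since h₀ = 0.738 m < h_ss, the level will rise toward this value.)

2.66 m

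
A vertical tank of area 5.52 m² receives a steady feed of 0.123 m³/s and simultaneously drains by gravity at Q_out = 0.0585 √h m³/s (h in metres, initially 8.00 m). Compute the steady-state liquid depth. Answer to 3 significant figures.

4.42 m

Level balance: A dh/dt = 0.123 − 0.0585 √h. Setting dh/dt = 0:
Q_in = 0.0585 √h_ss ⇒ √h_ss = 0.123/0.0585 = 2.1026.
h_ss = 2.1026² = 4.4208 m. (Since h₀ = 8.00 m > h_ss, the level will fall toward this value.)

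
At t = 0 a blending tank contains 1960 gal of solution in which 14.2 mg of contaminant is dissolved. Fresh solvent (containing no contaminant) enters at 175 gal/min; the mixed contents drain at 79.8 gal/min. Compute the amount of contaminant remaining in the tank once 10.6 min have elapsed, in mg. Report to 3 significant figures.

Total volume: dV/dt = Q_in − Q_out = 95.200 gal/min, so V(t) = 1960 + 95.200 t and V(10.6) = 2969.1 gal.
Species balance (pure solvent in): dm/dt = −Q_out · m/V(t).
Separate: dm/m = −Q_out dt/V(t) ⇒ ln(m/m₀) = −(Q_out/(Q_in−Q_out)) ln(V/V₀).
m = m₀ (V₀/V)^(Q_out/(Q_in−Q_out)) = 14.2 × (1960/2969.1)^(0.83824) = 10.025 mg.

10.0 mg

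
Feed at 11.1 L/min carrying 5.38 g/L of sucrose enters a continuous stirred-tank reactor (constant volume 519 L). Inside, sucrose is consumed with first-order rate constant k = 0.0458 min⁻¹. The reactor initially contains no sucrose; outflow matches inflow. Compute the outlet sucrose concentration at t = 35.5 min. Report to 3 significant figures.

1.55 g/L

Accumulation = in − out − consumed: V dC/dt = Q C_in − Q C − k V C.
This is linear with rate a = Q/V + k = 0.067187 min⁻¹.
C_ss = Q C_in/(Q + kV) = 1.7126 g/L; C(t) = C_ss + (C₀ − C_ss) e^(−a t).
C(35.5) = 1.7126 + (-1.7126)·e^(−0.067187·35.5) = 1.7126 + (-1.7126)·0.092075 = 1.5549 g/L.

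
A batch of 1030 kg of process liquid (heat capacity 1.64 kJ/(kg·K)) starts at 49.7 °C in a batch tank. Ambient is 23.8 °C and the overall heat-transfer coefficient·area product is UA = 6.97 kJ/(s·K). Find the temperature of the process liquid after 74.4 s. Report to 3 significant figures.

42.9 °C

Heat balance on the well-mixed liquid: M c_p dT/dt = −UA(T − T_amb).
dT/dt = (T_ss − T)/τ with T_ss = T_amb = 23.800 °C, τ = M c_p/UA = 1030·1.64/6.97 = 242.35 s.
T approaches T_ss exponentially: T(t) = T_ss + (T₀ − T_ss) e^(−t/τ).
T(74.4) = 23.800 + (25.900)·0.73566 = 42.854 °C.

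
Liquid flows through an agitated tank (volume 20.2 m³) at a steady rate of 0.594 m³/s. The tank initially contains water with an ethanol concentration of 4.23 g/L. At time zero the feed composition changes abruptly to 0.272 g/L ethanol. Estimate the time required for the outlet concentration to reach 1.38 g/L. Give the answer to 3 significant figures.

Unsteady species balance (constant V, well mixed): V dC/dt = Q(C_in − C), so τ = V/Q = 34.007 s.
C(t) = C_in + (C₀ − C_in) e^(−t/τ). Set C = 1.38 and solve for t:
e^(−t/τ) = (C − C_in)/(C₀ − C_in) = (1.38 − 0.272)/(4.23 − 0.272) = 0.27994
t = −τ ln(…) = 34.007 × 1.2732 = 43.297 s.

43.3 s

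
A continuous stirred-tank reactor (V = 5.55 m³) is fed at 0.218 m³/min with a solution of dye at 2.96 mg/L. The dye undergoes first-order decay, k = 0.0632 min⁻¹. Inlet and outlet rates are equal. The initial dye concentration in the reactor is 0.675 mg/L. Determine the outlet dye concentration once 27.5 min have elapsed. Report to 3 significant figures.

1.11 mg/L

Species balance: V dC/dt = Q C_in − Q C − k V C.
This is linear with rate a = Q/V + k = 0.10248 min⁻¹.
C_ss = Q C_in/(Q + kV) = 1.1345 mg/L; C(t) = C_ss + (C₀ − C_ss) e^(−a t).
C(27.5) = 1.1345 + (-0.45954)·e^(−0.10248·27.5) = 1.1345 + (-0.45954)·0.059715 = 1.1071 mg/L.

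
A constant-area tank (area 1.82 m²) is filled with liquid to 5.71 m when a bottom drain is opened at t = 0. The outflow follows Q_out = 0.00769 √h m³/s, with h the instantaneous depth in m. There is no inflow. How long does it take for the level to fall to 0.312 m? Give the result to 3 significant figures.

Mass balance (ρ constant): A dh/dt = −0.00769 √h.
Separate and integrate: 2(√h − √h₀) = −(0.00769/A) t.
t = 2A(√h₀ − √h)/0.00769 = 2·1.82·(√5.71 − √0.312)/0.00769
  = 3.6400 × (2.3896 − 0.55857) / 0.00769 = 866.68 s.

867 s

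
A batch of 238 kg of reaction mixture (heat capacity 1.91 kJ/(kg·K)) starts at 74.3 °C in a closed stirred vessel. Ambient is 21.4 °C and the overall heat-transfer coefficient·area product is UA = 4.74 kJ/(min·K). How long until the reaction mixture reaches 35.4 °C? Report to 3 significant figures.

127 min

Heat balance on the well-mixed liquid: M c_p dT/dt = −UA(T − T_amb).
τ = M c_p/UA = 95.903 min; T_ss = T_amb = 21.400 °C.
T(t) = T_ss + (T₀ − T_ss)e^(−t/τ); set T = 35.4:
t = −τ ln[(T − T_ss)/(T₀ − T_ss)] = −95.903 · ln(0.26465) = 127.49 min.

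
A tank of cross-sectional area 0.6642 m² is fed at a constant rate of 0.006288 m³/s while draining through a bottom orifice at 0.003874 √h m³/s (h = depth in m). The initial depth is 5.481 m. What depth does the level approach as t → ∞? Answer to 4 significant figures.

Mass balance (ρ constant): A dh/dt = Q_in − 0.003874 √h. At steady state dh/dt = 0:
Q_in = 0.003874 √h_ss ⇒ √h_ss = 0.006288/0.003874 = 1.62313.
h_ss = 1.62313² = 2.63455 m. (Since h₀ = 5.481 m > h_ss, the level will fall toward this value.)

2.635 m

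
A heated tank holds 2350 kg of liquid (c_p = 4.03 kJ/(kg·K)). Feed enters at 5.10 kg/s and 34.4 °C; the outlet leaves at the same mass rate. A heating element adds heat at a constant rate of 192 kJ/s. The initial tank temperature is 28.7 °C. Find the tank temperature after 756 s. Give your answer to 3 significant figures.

Energy balance: M c_p dT/dt = ṁ c_p (T_in − T) + 192.
Rearrange: dT/dt = (T_ss − T)/τ with τ = M/ṁ = 460.78 s and T_ss = T_in + Q̇/(ṁ c_p) = 43.742 °C.
Integrating: T(t) = T_ss + (T₀ − T_ss) e^(−t/τ).
T(756) = 43.742 + (-15.042)·e^(−756/460.78) = 43.742 + (-15.042)·0.19385 = 40.826 °C.

40.8 °C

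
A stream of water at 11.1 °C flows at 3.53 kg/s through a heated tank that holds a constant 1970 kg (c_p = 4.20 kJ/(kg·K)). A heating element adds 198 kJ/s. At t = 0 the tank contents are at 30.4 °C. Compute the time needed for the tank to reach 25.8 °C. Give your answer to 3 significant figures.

829 s

M c_p dT/dt = ṁ c_p (T_in − T) + Q̇.
τ = M/ṁ = 558.07 s; T_ss = T_in + Q̇/(ṁ c_p) = 24.455 °C.
T(t) = T_ss + (T₀ − T_ss) e^(−t/τ). Set T = 25.8:
e^(−t/τ) = (25.8 − 24.455)/(30.4 − 24.455) = 0.22625
t = −558.07 · ln(0.22625) = 829.36 s.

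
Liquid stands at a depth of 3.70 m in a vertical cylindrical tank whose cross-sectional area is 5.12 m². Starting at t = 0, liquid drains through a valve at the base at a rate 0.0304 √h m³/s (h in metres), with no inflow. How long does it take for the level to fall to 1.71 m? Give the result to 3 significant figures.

Volume balance on the tank: A dh/dt = −0.0304 √h.
∫ h^(−1/2) dh = −(0.0304/A) ∫ dt, giving 2√h = 2√h₀ − (0.0304/A) t.
t = 2A(√h₀ − √h)/0.0304 = 2·5.12·(√3.70 − √1.71)/0.0304
  = 10.240 × (1.9235 − 1.3077) / 0.0304 = 207.45 s.

207 s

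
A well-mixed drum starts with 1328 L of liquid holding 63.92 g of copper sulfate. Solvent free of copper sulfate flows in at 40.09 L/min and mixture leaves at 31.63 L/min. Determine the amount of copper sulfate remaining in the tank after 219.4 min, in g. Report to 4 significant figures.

2.430 g

Total volume: dV/dt = Q_in − Q_out = 8.46000 L/min, so V(t) = 1328 + 8.46000 t and V(219.4) = 3184.12 L.
No copper sulfate enters, so dm/dt = −Q_out · (m/V).
dm/m = −Q_out dt/(V₀ + 8.46000 t); integrating gives ln(m/m₀) = −(Q_out/(Q_in−Q_out)) ln(V/V₀).
m = m₀ (V₀/V)^(Q_out/(Q_in−Q_out)) = 63.92 × (1328/3184.12)^(3.73877) = 2.43042 g.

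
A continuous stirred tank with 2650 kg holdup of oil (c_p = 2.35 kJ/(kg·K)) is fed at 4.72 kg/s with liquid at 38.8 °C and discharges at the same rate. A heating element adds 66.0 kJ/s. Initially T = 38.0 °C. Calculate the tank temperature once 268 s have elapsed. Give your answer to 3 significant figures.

40.6 °C

Energy balance: M c_p dT/dt = ṁ c_p (T_in − T) + 66.0.
Rearrange: dT/dt = (T_ss − T)/τ with τ = M/ṁ = 561.44 s and T_ss = T_in + Q̇/(ṁ c_p) = 44.750 °C.
T approaches T_ss exponentially: T(t) = T_ss + (T₀ − T_ss) e^(−t/τ).
T(268) = 44.750 + (-6.7502)·e^(−268/561.44) = 44.750 + (-6.7502)·0.62043 = 40.562 °C.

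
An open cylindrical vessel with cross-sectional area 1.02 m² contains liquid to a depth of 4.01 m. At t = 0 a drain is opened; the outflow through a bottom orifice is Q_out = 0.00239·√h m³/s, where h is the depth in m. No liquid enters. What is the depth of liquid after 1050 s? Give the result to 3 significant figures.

0.597 m

A dh/dt = −Q_out = −0.00239 √h.
∫ h^(−1/2) dh = −(0.00239/A) ∫ dt, giving 2√h = 2√h₀ − (0.00239/A) t.
√h = √4.01 − 0.00239·1050/(2·1.02) = 2.0025 − 1.2301 = 0.77235.
h = 0.77235² = 0.59653 m.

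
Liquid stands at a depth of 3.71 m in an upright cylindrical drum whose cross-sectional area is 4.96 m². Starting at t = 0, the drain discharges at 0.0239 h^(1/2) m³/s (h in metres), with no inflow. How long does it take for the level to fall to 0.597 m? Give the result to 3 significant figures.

Volume balance on the tank: A dh/dt = −0.0239 √h.
∫ h^(−1/2) dh = −(0.0239/A) ∫ dt, giving 2√h = 2√h₀ − (0.0239/A) t.
t = 2A(√h₀ − √h)/0.0239 = 2·4.96·(√3.71 − √0.597)/0.0239
  = 9.9200 × (1.9261 − 0.77266) / 0.0239 = 478.77 s.

479 s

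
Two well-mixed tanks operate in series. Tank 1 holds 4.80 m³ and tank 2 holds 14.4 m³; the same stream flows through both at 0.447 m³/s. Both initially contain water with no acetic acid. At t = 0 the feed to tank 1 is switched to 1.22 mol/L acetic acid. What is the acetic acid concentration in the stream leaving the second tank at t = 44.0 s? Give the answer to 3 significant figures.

Time constants: τᵢ = Vᵢ/Q for each well-mixed tank.
τ₁ = 4.80/0.447 = 10.738 s; τ₂ = 14.4/0.447 = 32.215 s.
Solving the cascade with C₁(0)=C₂(0)=0 gives C₂(t) = C_in[1 − (τ₁ e^(−t/τ₁) − τ₂ e^(−t/τ₂))/(τ₁ − τ₂)].
At t = 44.0: e^(−t/τ₁) = 0.016614, e^(−t/τ₂) = 0.25517.
C₂ = 1.22·[1 − (10.738·0.016614 − 32.215·0.25517)/(-21.477)] = 1.22·0.62556 = 0.76318 mol/L.

0.763 mol/L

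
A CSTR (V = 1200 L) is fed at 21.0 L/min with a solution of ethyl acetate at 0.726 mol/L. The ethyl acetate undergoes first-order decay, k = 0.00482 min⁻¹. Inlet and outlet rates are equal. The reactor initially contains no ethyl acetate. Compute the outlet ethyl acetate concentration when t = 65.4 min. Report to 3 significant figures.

0.437 mol/L

Species balance: V dC/dt = Q C_in − Q C − k V C.
dC/dt = (Q/V) C_in − (Q/V + k) C; effective rate a = Q/V + k = 0.017500 + 0.00482 = 0.022320 min⁻¹.
C_ss = Q C_in/(Q + kV) = 0.56922 mol/L; C(t) = C_ss + (C₀ − C_ss) e^(−a t).
C(65.4) = 0.56922 + (-0.56922)·e^(−0.022320·65.4) = 0.56922 + (-0.56922)·0.23230 = 0.43699 mol/L.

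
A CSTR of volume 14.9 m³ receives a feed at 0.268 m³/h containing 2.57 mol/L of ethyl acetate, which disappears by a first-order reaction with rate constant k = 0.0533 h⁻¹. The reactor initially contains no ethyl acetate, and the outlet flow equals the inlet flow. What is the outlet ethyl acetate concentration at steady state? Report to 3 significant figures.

0.648 mol/L

Species balance: V dC/dt = Q C_in − Q C − k V C.
Steady state (dC/dt = 0): C_ss = Q C_in/(Q + kV) = C_in/(1 + kV/Q).
C_ss = 0.268·2.57/(0.268 + 0.0533·14.9) = 0.68876/1.0622 = 0.64845 mol/L.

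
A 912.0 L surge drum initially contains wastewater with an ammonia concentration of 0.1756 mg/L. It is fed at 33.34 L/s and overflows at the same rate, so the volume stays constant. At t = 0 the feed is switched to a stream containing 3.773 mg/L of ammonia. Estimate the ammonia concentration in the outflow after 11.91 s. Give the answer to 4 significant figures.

Unsteady species balance (constant V, well mixed): V dC/dt = Q(C_in − C).
So dC/dt = (C_in − C)/τ with τ = V/Q = 912.0/33.34 = 27.3545 s.
This is linear first-order; C(t) = C_in + (C₀ − C_in) e^(−t/τ).
C(11.91) = 3.773 + (0.1756 − 3.773)·e^(−11.91/27.3545) = 3.773 + (-3.59740)·0.647010 = 1.44545 mg/L.

1.445 mg/L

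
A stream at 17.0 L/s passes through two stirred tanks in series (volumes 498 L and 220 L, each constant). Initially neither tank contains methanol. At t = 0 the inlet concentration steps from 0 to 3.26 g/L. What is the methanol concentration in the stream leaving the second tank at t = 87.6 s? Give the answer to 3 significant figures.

2.97 g/L

Each tank obeys Vᵢ dCᵢ/dt = Q(Cᵢ₋₁ − Cᵢ), so τᵢ = Vᵢ/Q.
τ₁ = 498/17.0 = 29.294 s; τ₂ = 220/17.0 = 12.941 s.
Solving the cascade with C₁(0)=C₂(0)=0 gives C₂(t) = C_in[1 − (τ₁ e^(−t/τ₁) − τ₂ e^(−t/τ₂))/(τ₁ − τ₂)].
At t = 87.6: e^(−t/τ₁) = 0.050269, e^(−t/τ₂) = 0.0011487.
C₂ = 3.26·[1 − (29.294·0.050269 − 12.941·0.0011487)/(16.353)] = 3.26·0.91086 = 2.9694 g/L.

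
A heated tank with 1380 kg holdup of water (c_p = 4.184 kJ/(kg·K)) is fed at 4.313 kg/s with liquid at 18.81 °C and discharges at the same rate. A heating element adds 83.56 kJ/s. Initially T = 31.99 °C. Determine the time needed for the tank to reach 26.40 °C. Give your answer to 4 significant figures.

Unsteady energy balance on the tank contents: M c_p dT/dt = ṁ c_p (T_in − T) + 83.56.
τ = M/ṁ = 319.963 s; T_ss = T_in + Q̇/(ṁ c_p) = 23.4405 °C.
T(t) = T_ss + (T₀ − T_ss) e^(−t/τ). Set T = 26.40:
e^(−t/τ) = (26.40 − 23.4405)/(31.99 − 23.4405) = 0.346161
t = −319.963 · ln(0.346161) = 339.433 s.

339.4 s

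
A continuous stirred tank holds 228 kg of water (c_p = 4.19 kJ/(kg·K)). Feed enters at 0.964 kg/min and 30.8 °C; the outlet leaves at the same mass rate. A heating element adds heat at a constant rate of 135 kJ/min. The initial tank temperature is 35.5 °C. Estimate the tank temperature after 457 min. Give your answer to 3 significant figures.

60.1 °C

Heat balance on the well-mixed liquid: M c_p dT/dt = ṁ c_p (T_in − T) + 135.
Rearrange: dT/dt = (T_ss − T)/τ with τ = M/ṁ = 236.51 min and T_ss = T_in + Q̇/(ṁ c_p) = 64.223 °C.
Solution: T(t) = T_ss + (T₀ − T_ss) e^(−t/τ).
T(457) = 64.223 + (-28.723)·e^(−457/236.51) = 64.223 + (-28.723)·0.14483 = 60.063 °C.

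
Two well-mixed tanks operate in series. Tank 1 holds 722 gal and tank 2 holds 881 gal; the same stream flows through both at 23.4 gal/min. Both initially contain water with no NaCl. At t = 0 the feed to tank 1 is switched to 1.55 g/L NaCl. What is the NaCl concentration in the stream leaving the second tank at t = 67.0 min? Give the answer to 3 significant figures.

Time constants: τᵢ = Vᵢ/Q for each well-mixed tank.
τ₁ = 722/23.4 = 30.855 min; τ₂ = 881/23.4 = 37.650 min.
Tank 1: C₁ = C_in(1 − e^(−t/τ₁)). Tank 2 (τ₁ ≠ τ₂): C₂ = C_in[1 − (τ₁ e^(−t/τ₁) − τ₂ e^(−t/τ₂))/(τ₁ − τ₂)].
At t = 67.0: e^(−t/τ₁) = 0.11401, e^(−t/τ₂) = 0.16871.
C₂ = 1.55·[1 − (30.855·0.11401 − 37.650·0.16871)/(-6.7949)] = 1.55·0.58290 = 0.90349 g/L.

0.903 g/L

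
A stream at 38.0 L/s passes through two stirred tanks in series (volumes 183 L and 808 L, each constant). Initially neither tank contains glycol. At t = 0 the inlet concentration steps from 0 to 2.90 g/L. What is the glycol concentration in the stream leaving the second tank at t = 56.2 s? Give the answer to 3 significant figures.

Time constants: τᵢ = Vᵢ/Q for each well-mixed tank.
τ₁ = 183/38.0 = 4.8158 s; τ₂ = 808/38.0 = 21.263 s.
Tank 1: C₁ = C_in(1 − e^(−t/τ₁)). Tank 2 (τ₁ ≠ τ₂): C₂ = C_in[1 − (τ₁ e^(−t/τ₁) − τ₂ e^(−t/τ₂))/(τ₁ − τ₂)].
At t = 56.2: e^(−t/τ₁) = 8.5469e-06, e^(−t/τ₂) = 0.071143.
C₂ = 2.90·[1 − (4.8158·8.5469e-06 − 21.263·0.071143)/(-16.447)] = 2.90·0.90803 = 2.6333 g/L.

2.63 g/L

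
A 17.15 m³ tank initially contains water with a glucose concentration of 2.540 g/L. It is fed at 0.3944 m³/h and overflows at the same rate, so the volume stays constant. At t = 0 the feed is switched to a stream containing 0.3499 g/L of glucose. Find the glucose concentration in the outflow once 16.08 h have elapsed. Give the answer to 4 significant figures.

Species balance on the tank: V dC/dt = Q(C_in − C).
So dC/dt = (C_in − C)/τ with τ = V/Q = 17.15/0.3944 = 43.4838 h.
Integrating: C(t) = C_in + (C₀ − C_in) e^(−t/τ).
C(16.08) = 0.3499 + (2.540 − 0.3499)·e^(−16.08/43.4838) = 0.3499 + (2.19010)·0.690877 = 1.86299 g/L.

1.863 g/L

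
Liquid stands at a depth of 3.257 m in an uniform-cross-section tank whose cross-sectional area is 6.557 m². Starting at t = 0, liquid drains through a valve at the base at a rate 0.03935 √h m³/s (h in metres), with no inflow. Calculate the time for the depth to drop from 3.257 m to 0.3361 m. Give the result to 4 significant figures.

Mass balance (ρ constant): A dh/dt = −0.03935 √h.
Separate and integrate: 2(√h − √h₀) = −(0.03935/A) t.
t = 2A(√h₀ − √h)/0.03935 = 2·6.557·(√3.257 − √0.3361)/0.03935
  = 13.1140 × (1.80472 − 0.579741) / 0.03935 = 408.242 s.

408.2 s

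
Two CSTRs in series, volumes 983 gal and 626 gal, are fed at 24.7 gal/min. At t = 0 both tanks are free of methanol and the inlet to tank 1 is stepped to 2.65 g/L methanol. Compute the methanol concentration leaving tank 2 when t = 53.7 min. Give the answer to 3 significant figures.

Time constants: τᵢ = Vᵢ/Q for each well-mixed tank.
τ₁ = 983/24.7 = 39.798 min; τ₂ = 626/24.7 = 25.344 min.
Tank 1: C₁ = C_in(1 − e^(−t/τ₁)). Tank 2 (τ₁ ≠ τ₂): C₂ = C_in[1 − (τ₁ e^(−t/τ₁) − τ₂ e^(−t/τ₂))/(τ₁ − τ₂)].
At t = 53.7: e^(−t/τ₁) = 0.25941, e^(−t/τ₂) = 0.12017.
C₂ = 2.65·[1 − (39.798·0.25941 − 25.344·0.12017)/(14.453)] = 2.65·0.49642 = 1.3155 g/L.

1.32 g/L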